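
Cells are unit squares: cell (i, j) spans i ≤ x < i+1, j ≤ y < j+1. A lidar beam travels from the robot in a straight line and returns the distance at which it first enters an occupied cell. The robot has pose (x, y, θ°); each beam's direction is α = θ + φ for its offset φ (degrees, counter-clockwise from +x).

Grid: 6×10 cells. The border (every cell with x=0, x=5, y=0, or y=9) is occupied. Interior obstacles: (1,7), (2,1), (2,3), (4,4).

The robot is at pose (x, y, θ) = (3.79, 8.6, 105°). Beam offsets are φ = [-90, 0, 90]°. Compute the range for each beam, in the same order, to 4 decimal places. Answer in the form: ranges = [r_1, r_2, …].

beam 1: φ=-90°, α=15°
  dir = (cos 15°, sin 15°) = (0.9659, 0.2588); from cell (3,8)
  next x-line at t=0.2174, next y-line at t=1.5455; Δt_x=1.0353, Δt_y=3.8637
    x: enter (4,8) at t=0.2174
    x: enter (5,8) at t=1.2527 ← occupied
  → r_1 = 1.2527
beam 2: φ=0°, α=105°
  dir = (cos 105°, sin 105°) = (-0.2588, 0.9659); from cell (3,8)
  next x-line at t=3.0523, next y-line at t=0.4141; Δt_x=3.8637, Δt_y=1.0353
    y: enter (3,9) at t=0.4141 ← occupied
  → r_2 = 0.4141
beam 3: φ=90°, α=195°
  dir = (cos 195°, sin 195°) = (-0.9659, -0.2588); from cell (3,8)
  next x-line at t=0.8179, next y-line at t=2.3182; Δt_x=1.0353, Δt_y=3.8637
    x: enter (2,8) at t=0.8179
    x: enter (1,8) at t=1.8531
    y: enter (1,7) at t=2.3182 ← occupied
  → r_3 = 2.3182

ranges = [1.2527, 0.4141, 2.3182]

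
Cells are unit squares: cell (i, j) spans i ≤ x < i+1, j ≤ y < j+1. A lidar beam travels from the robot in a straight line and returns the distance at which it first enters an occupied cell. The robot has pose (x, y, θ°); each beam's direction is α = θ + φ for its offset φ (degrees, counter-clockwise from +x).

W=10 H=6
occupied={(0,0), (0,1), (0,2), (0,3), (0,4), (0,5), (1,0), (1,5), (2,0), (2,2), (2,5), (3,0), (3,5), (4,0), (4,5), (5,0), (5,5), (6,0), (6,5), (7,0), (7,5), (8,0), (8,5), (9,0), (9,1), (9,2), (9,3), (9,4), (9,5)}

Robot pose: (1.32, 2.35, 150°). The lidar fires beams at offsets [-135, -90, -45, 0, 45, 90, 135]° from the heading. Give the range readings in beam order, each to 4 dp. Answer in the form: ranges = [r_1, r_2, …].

beam 1: φ=-135°, α=15°
  direction (0.9659, 0.2588); cell (1,2); t to first gridline: x 0.7040, y 2.5114 (then +1.0353 / +3.8637)
    (2,2) via x @ 0.7040  # hit
  → r_1 = 0.7040
beam 2: φ=-90°, α=60°
  direction (0.5000, 0.8660); cell (1,2); t to first gridline: x 1.3600, y 0.7506 (then +2.0000 / +1.1547)
    (1,3) via y @ 0.7506
    (2,3) via x @ 1.3600
    (2,4) via y @ 1.9053
    (2,5) via y @ 3.0600  # hit
  → r_2 = 3.0600
beam 3: φ=-45°, α=105°
  direction (-0.2588, 0.9659); cell (1,2); t to first gridline: x 1.2364, y 0.6729 (then +3.8637 / +1.0353)
    (1,3) via y @ 0.6729
    (0,3) via x @ 1.2364  # hit
  → r_3 = 1.2364
beam 4: φ=0°, α=150°
  direction (-0.8660, 0.5000); cell (1,2); t to first gridline: x 0.3695, y 1.3000 (then +1.1547 / +2.0000)
    (0,2) via x @ 0.3695  # hit
  → r_4 = 0.3695
beam 5: φ=45°, α=195°
  direction (-0.9659, -0.2588); cell (1,2); t to first gridline: x 0.3313, y 1.3523 (then +1.0353 / +3.8637)
    (0,2) via x @ 0.3313  # hit
  → r_5 = 0.3313
beam 6: φ=90°, α=240°
  direction (-0.5000, -0.8660); cell (1,2); t to first gridline: x 0.6400, y 0.4041 (then +2.0000 / +1.1547)
    (1,1) via y @ 0.4041
    (0,1) via x @ 0.6400  # hit
  → r_6 = 0.6400
beam 7: φ=135°, α=285°
  direction (0.2588, -0.9659); cell (1,2); t to first gridline: x 2.6273, y 0.3623 (then +3.8637 / +1.0353)
    (1,1) via y @ 0.3623
    (1,0) via y @ 1.3976  # hit
  → r_7 = 1.3976

ranges = [0.7040, 3.0600, 1.2364, 0.3695, 0.3313, 0.6400, 1.3976]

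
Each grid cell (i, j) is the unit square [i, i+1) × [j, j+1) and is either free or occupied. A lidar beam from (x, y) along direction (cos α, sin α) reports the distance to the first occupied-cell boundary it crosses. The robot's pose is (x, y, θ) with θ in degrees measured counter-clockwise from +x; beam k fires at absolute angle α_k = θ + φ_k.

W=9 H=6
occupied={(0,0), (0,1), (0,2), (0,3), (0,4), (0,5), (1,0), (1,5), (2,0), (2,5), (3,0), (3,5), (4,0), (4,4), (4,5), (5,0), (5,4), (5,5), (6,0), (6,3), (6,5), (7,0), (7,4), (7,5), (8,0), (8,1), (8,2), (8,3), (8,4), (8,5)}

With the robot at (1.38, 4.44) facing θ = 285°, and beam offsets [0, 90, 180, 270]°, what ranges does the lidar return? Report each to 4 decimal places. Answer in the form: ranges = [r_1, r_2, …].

beam 1: φ=0°, α=285°
  direction (0.2588, -0.9659); cell (1,4); t to first gridline: x 2.3955, y 0.4555 (then +3.8637 / +1.0353)
    (1,3) via y @ 0.4555
    (1,2) via y @ 1.4908
    (2,2) via x @ 2.3955
    (2,1) via y @ 2.5261
    (2,0) via y @ 3.5614  # hit
  → r_1 = 3.5614
beam 2: φ=90°, α=15°
  direction (0.9659, 0.2588); cell (1,4); t to first gridline: x 0.6419, y 2.1637 (then +1.0353 / +3.8637)
    (2,4) via x @ 0.6419
    (3,4) via x @ 1.6771
    (3,5) via y @ 2.1637  # hit
  → r_2 = 2.1637
beam 3: φ=180°, α=105°
  direction (-0.2588, 0.9659); cell (1,4); t to first gridline: x 1.4682, y 0.5798 (then +3.8637 / +1.0353)
    (1,5) via y @ 0.5798  # hit
  → r_3 = 0.5798
beam 4: φ=270°, α=195°
  direction (-0.9659, -0.2588); cell (1,4); t to first gridline: x 0.3934, y 1.7000 (then +1.0353 / +3.8637)
    (0,4) via x @ 0.3934  # hit
  → r_4 = 0.3934

ranges = [3.5614, 2.1637, 0.5798, 0.3934]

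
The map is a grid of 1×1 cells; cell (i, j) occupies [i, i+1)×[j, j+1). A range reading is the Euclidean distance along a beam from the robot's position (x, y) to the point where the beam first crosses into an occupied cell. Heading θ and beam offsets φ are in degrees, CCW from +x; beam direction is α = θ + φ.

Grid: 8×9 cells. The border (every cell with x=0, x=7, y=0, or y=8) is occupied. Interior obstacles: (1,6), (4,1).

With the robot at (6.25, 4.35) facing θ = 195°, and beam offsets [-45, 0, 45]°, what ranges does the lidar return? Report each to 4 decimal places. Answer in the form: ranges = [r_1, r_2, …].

beam 1: φ=-45°, α=150°
  cosα=-0.8660 sinα=0.5000 | (6,4) | tMaxX 0.2887 tMaxY 1.3000 | tΔX 1.1547 tΔY 2.0000
    t=0.2887 [x] (5,4)
    t=1.3000 [y] (5,5)
    t=1.4434 [x] (4,5)
    t=2.5981 [x] (3,5)
    t=3.3000 [y] (3,6)
    t=3.7528 [x] (2,6)
    t=4.9075 [x] (1,6) — stop
  → r_1 = 4.9075
beam 2: φ=0°, α=195°
  cosα=-0.9659 sinα=-0.2588 | (6,4) | tMaxX 0.2588 tMaxY 1.3523 | tΔX 1.0353 tΔY 3.8637
    t=0.2588 [x] (5,4)
    t=1.2941 [x] (4,4)
    t=1.3523 [y] (4,3)
    t=2.3294 [x] (3,3)
    t=3.3646 [x] (2,3)
    t=4.3999 [x] (1,3)
    t=5.2160 [y] (1,2)
    t=5.4352 [x] (0,2) — stop
  → r_2 = 5.4352
beam 3: φ=45°, α=240°
  cosα=-0.5000 sinα=-0.8660 | (6,4) | tMaxX 0.5000 tMaxY 0.4041 | tΔX 2.0000 tΔY 1.1547
    t=0.4041 [y] (6,3)
    t=0.5000 [x] (5,3)
    t=1.5588 [y] (5,2)
    t=2.5000 [x] (4,2)
    t=2.7135 [y] (4,1) — stop
  → r_3 = 2.7135

ranges = [4.9075, 5.4352, 2.7135]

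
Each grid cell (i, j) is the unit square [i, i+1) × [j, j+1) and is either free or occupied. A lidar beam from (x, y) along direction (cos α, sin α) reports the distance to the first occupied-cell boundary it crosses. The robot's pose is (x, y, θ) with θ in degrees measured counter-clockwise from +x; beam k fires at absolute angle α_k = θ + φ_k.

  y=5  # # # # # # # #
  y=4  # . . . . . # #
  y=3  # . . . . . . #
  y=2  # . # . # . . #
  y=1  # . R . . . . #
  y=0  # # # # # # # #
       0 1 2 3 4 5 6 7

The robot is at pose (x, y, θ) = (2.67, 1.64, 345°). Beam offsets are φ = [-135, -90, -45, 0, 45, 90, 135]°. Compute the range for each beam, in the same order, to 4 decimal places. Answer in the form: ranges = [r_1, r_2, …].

beam 1: φ=-135°, α=210°
  cosα=-0.8660 sinα=-0.5000 | (2,1) | tMaxX 0.7736 tMaxY 1.2800 | tΔX 1.1547 tΔY 2.0000
    t=0.7736 [x] (1,1)
    t=1.2800 [y] (1,0) — stop
  → r_1 = 1.2800
beam 2: φ=-90°, α=255°
  cosα=-0.2588 sinα=-0.9659 | (2,1) | tMaxX 2.5887 tMaxY 0.6626 | tΔX 3.8637 tΔY 1.0353
    t=0.6626 [y] (2,0) — stop
  → r_2 = 0.6626
beam 3: φ=-45°, α=300°
  cosα=0.5000 sinα=-0.8660 | (2,1) | tMaxX 0.6600 tMaxY 0.7390 | tΔX 2.0000 tΔY 1.1547
    t=0.6600 [x] (3,1)
    t=0.7390 [y] (3,0) — stop
  → r_3 = 0.7390
beam 4: φ=0°, α=345°
  cosα=0.9659 sinα=-0.2588 | (2,1) | tMaxX 0.3416 tMaxY 2.4728 | tΔX 1.0353 tΔY 3.8637
    t=0.3416 [x] (3,1)
    t=1.3769 [x] (4,1)
    t=2.4122 [x] (5,1)
    t=2.4728 [y] (5,0) — stop
  → r_4 = 2.4728
beam 5: φ=45°, α=30°
  cosα=0.8660 sinα=0.5000 | (2,1) | tMaxX 0.3811 tMaxY 0.7200 | tΔX 1.1547 tΔY 2.0000
    t=0.3811 [x] (3,1)
    t=0.7200 [y] (3,2)
    t=1.5358 [x] (4,2) — stop
  → r_5 = 1.5358
beam 6: φ=90°, α=75°
  cosα=0.2588 sinα=0.9659 | (2,1) | tMaxX 1.2750 tMaxY 0.3727 | tΔX 3.8637 tΔY 1.0353
    t=0.3727 [y] (2,2) — stop
  → r_6 = 0.3727
beam 7: φ=135°, α=120°
  cosα=-0.5000 sinα=0.8660 | (2,1) | tMaxX 1.3400 tMaxY 0.4157 | tΔX 2.0000 tΔY 1.1547
    t=0.4157 [y] (2,2) — stop
  → r_7 = 0.4157

ranges = [1.2800, 0.6626, 0.7390, 2.4728, 1.5358, 0.3727, 0.4157]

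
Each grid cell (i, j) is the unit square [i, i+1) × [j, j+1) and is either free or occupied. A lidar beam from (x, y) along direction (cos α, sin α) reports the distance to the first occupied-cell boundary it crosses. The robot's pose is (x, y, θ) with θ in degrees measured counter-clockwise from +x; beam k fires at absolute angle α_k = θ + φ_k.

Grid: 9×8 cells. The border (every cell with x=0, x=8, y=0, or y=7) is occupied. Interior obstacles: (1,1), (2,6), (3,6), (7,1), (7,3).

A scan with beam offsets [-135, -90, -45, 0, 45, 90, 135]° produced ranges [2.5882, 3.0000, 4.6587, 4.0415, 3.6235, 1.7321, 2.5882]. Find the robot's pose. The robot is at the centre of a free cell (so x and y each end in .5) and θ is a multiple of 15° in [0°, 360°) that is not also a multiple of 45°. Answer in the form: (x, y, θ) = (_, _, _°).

(x, y, θ) = (5.5, 4.5, 240°)

Candidates: 37 free-cell centres × 16 headings = 592 poses. Raycast each; keep the one whose scan matches to 4 dp.
  (5.5, 2.5, 75°): beam 1 = 1.7321 ≠ 2.5882 ✗
  (4.5, 4.5, 105°): beam 1 = 2.8868 ≠ 2.5882 ✗
  (5.5, 6.5, 120°): beam 2 = 1.0000 ≠ 3.0000 ✗
  …
  (5.5, 4.5, 240°): r_1=2.5882, r_2=3.0000, r_3=4.6587, r_4=4.0415, r_5=3.6235, r_6=1.7321, r_7=2.5882 — all match ✓
Unique over the lattice → pose = (5.5, 4.5, 240°).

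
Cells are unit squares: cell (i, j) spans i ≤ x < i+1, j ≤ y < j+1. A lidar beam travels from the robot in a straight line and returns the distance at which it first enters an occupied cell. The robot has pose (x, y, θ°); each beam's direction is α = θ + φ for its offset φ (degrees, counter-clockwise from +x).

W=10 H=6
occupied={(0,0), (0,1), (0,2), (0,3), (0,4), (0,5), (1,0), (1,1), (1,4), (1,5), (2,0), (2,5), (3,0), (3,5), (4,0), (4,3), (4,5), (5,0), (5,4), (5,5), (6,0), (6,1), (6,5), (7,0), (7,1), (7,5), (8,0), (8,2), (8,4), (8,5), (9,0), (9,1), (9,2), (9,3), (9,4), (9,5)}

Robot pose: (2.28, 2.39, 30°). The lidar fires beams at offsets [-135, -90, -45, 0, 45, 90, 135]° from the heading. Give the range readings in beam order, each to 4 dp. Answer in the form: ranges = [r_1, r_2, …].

beam 1: φ=-135°, α=255°
  direction (-0.2588, -0.9659); cell (2,2); t to first gridline: x 1.0818, y 0.4038 (then +3.8637 / +1.0353)
    (2,1) via y @ 0.4038
    (1,1) via x @ 1.0818  # hit
  → r_1 = 1.0818
beam 2: φ=-90°, α=300°
  direction (0.5000, -0.8660); cell (2,2); t to first gridline: x 1.4400, y 0.4503 (then +2.0000 / +1.1547)
    (2,1) via y @ 0.4503
    (3,1) via x @ 1.4400
    (3,0) via y @ 1.6050  # hit
  → r_2 = 1.6050
beam 3: φ=-45°, α=345°
  direction (0.9659, -0.2588); cell (2,2); t to first gridline: x 0.7454, y 1.5068 (then +1.0353 / +3.8637)
    (3,2) via x @ 0.7454
    (3,1) via y @ 1.5068
    (4,1) via x @ 1.7807
    (5,1) via x @ 2.8160
    (6,1) via x @ 3.8512  # hit
  → r_3 = 3.8512
beam 4: φ=0°, α=30°
  direction (0.8660, 0.5000); cell (2,2); t to first gridline: x 0.8314, y 1.2200 (then +1.1547 / +2.0000)
    (3,2) via x @ 0.8314
    (3,3) via y @ 1.2200
    (4,3) via x @ 1.9861  # hit
  → r_4 = 1.9861
beam 5: φ=45°, α=75°
  direction (0.2588, 0.9659); cell (2,2); t to first gridline: x 2.7819, y 0.6315 (then +3.8637 / +1.0353)
    (2,3) via y @ 0.6315
    (2,4) via y @ 1.6668
    (2,5) via y @ 2.7021  # hit
  → r_5 = 2.7021
beam 6: φ=90°, α=120°
  direction (-0.5000, 0.8660); cell (2,2); t to first gridline: x 0.5600, y 0.7044 (then +2.0000 / +1.1547)
    (1,2) via x @ 0.5600
    (1,3) via y @ 0.7044
    (1,4) via y @ 1.8591  # hit
  → r_6 = 1.8591
beam 7: φ=135°, α=165°
  direction (-0.9659, 0.2588); cell (2,2); t to first gridline: x 0.2899, y 2.3569 (then +1.0353 / +3.8637)
    (1,2) via x @ 0.2899
    (0,2) via x @ 1.3252  # hit
  → r_7 = 1.3252

ranges = [1.0818, 1.6050, 3.8512, 1.9861, 2.7021, 1.8591, 1.3252]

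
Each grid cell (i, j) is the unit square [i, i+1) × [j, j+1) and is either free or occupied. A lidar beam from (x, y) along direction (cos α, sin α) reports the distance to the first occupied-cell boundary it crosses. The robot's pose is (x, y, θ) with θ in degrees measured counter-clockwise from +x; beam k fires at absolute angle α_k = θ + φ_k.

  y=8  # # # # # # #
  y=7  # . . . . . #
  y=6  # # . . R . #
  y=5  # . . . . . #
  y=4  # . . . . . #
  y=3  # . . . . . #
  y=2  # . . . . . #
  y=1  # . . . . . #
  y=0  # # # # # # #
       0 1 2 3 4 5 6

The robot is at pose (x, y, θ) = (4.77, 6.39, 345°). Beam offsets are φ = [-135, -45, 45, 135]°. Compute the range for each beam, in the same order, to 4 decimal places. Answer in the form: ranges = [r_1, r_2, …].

ranges = [4.3532, 2.4600, 1.4203, 1.8591]

beam 1: φ=-135°, α=210°
  d=(-0.8660,-0.5000)  start (4,6)  tX=0.8891 tY=0.7800  stride 1/|dx|=1.1547 1/|dy|=2.0000
    cross y-line → (4,5), t=0.7800
    cross x-line → (3,5), t=0.8891
    cross x-line → (2,5), t=2.0438
    cross y-line → (2,4), t=2.7800
    cross x-line → (1,4), t=3.1985
    cross x-line → (0,4), t=4.3532 (wall)
  → r_1 = 4.3532
beam 2: φ=-45°, α=300°
  d=(0.5000,-0.8660)  start (4,6)  tX=0.4600 tY=0.4503  stride 1/|dx|=2.0000 1/|dy|=1.1547
    cross y-line → (4,5), t=0.4503
    cross x-line → (5,5), t=0.4600
    cross y-line → (5,4), t=1.6050
    cross x-line → (6,4), t=2.4600 (wall)
  → r_2 = 2.4600
beam 3: φ=45°, α=30°
  d=(0.8660,0.5000)  start (4,6)  tX=0.2656 tY=1.2200  stride 1/|dx|=1.1547 1/|dy|=2.0000
    cross x-line → (5,6), t=0.2656
    cross y-line → (5,7), t=1.2200
    cross x-line → (6,7), t=1.4203 (wall)
  → r_3 = 1.4203
beam 4: φ=135°, α=120°
  d=(-0.5000,0.8660)  start (4,6)  tX=1.5400 tY=0.7044  stride 1/|dx|=2.0000 1/|dy|=1.1547
    cross y-line → (4,7), t=0.7044
    cross x-line → (3,7), t=1.5400
    cross y-line → (3,8), t=1.8591 (wall)
  → r_4 = 1.8591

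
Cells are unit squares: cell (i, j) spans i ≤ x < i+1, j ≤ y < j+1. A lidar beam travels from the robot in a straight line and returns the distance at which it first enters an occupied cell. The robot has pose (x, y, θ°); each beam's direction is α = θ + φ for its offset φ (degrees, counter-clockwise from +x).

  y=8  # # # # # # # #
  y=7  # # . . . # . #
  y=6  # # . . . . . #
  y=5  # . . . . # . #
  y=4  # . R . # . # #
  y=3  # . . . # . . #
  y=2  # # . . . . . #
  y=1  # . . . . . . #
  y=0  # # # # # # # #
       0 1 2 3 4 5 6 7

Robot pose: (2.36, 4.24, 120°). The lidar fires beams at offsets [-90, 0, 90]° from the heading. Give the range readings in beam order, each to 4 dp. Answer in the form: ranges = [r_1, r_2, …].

ranges = [3.0484, 2.0323, 1.5704]

beam 1: φ=-90°, α=30°
  direction (0.8660, 0.5000); cell (2,4); t to first gridline: x 0.7390, y 1.5200 (then +1.1547 / +2.0000)
    (3,4) via x @ 0.7390
    (3,5) via y @ 1.5200
    (4,5) via x @ 1.8937
    (5,5) via x @ 3.0484  # hit
  → r_1 = 3.0484
beam 2: φ=0°, α=120°
  direction (-0.5000, 0.8660); cell (2,4); t to first gridline: x 0.7200, y 0.8776 (then +2.0000 / +1.1547)
    (1,4) via x @ 0.7200
    (1,5) via y @ 0.8776
    (1,6) via y @ 2.0323  # hit
  → r_2 = 2.0323
beam 3: φ=90°, α=210°
  direction (-0.8660, -0.5000); cell (2,4); t to first gridline: x 0.4157, y 0.4800 (then +1.1547 / +2.0000)
    (1,4) via x @ 0.4157
    (1,3) via y @ 0.4800
    (0,3) via x @ 1.5704  # hit
  → r_3 = 1.5704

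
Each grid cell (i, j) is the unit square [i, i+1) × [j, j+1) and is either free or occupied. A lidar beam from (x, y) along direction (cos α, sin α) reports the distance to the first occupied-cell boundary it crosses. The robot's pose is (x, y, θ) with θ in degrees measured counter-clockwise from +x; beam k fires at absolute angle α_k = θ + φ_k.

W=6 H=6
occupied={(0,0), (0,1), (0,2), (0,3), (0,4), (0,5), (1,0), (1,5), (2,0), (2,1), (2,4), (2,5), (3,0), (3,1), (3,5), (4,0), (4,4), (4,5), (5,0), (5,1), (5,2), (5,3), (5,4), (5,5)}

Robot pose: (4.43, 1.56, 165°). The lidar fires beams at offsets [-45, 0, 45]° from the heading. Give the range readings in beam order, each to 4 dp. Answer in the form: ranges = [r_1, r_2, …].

beam 1: φ=-45°, α=120°
  cosα=-0.5000 sinα=0.8660 | (4,1) | tMaxX 0.8600 tMaxY 0.5081 | tΔX 2.0000 tΔY 1.1547
    t=0.5081 [y] (4,2)
    t=0.8600 [x] (3,2)
    t=1.6628 [y] (3,3)
    t=2.8175 [y] (3,4)
    t=2.8600 [x] (2,4) — stop
  → r_1 = 2.8600
beam 2: φ=0°, α=165°
  cosα=-0.9659 sinα=0.2588 | (4,1) | tMaxX 0.4452 tMaxY 1.7000 | tΔX 1.0353 tΔY 3.8637
    t=0.4452 [x] (3,1) — stop
  → r_2 = 0.4452
beam 3: φ=45°, α=210°
  cosα=-0.8660 sinα=-0.5000 | (4,1) | tMaxX 0.4965 tMaxY 1.1200 | tΔX 1.1547 tΔY 2.0000
    t=0.4965 [x] (3,1) — stop
  → r_3 = 0.4965

ranges = [2.8600, 0.4452, 0.4965]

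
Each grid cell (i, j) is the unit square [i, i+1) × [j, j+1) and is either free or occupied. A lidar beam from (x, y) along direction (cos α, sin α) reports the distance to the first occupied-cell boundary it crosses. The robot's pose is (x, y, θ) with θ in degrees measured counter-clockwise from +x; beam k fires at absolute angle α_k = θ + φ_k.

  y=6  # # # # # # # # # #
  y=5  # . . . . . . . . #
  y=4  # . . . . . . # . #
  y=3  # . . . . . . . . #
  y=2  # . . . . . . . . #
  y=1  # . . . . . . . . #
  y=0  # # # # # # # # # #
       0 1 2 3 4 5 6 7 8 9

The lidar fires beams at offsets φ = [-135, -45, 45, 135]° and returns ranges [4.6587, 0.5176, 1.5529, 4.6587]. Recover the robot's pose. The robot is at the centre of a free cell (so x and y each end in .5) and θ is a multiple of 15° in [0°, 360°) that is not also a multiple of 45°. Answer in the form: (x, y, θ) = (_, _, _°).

Candidates: 39 free-cell centres × 16 headings = 624 poses. Raycast each; keep the one whose scan matches to 4 dp.
  (2.5, 4.5, 30°): beam 1 = 3.6235 ≠ 4.6587 ✗
  (6.5, 4.5, 255°): beam 1 = 1.7321 ≠ 4.6587 ✗
  (2.5, 4.5, 345°): beam 1 = 1.7321 ≠ 4.6587 ✗
  (5.5, 3.5, 255°): beam 1 = 2.8868 ≠ 4.6587 ✗
  …
  (2.5, 5.5, 120°): r_1=4.6587, r_2=0.5176, r_3=1.5529, r_4=4.6587 — all match ✓
Unique over the lattice → pose = (2.5, 5.5, 120°).

(x, y, θ) = (2.5, 5.5, 120°)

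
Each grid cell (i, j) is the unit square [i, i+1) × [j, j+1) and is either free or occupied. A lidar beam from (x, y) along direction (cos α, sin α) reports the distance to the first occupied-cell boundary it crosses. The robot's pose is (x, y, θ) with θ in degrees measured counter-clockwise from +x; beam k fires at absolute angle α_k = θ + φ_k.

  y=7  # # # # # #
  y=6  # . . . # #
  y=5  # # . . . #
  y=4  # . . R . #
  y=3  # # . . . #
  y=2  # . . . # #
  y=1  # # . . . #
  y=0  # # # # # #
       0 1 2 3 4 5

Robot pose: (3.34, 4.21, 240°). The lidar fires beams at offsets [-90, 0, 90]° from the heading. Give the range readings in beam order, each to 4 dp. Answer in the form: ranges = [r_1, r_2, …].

beam 1: φ=-90°, α=150°
  cosα=-0.8660 sinα=0.5000 | (3,4) | tMaxX 0.3926 tMaxY 1.5800 | tΔX 1.1547 tΔY 2.0000
    t=0.3926 [x] (2,4)
    t=1.5473 [x] (1,4)
    t=1.5800 [y] (1,5) — stop
  → r_1 = 1.5800
beam 2: φ=0°, α=240°
  cosα=-0.5000 sinα=-0.8660 | (3,4) | tMaxX 0.6800 tMaxY 0.2425 | tΔX 2.0000 tΔY 1.1547
    t=0.2425 [y] (3,3)
    t=0.6800 [x] (2,3)
    t=1.3972 [y] (2,2)
    t=2.5519 [y] (2,1)
    t=2.6800 [x] (1,1) — stop
  → r_2 = 2.6800
beam 3: φ=90°, α=330°
  cosα=0.8660 sinα=-0.5000 | (3,4) | tMaxX 0.7621 tMaxY 0.4200 | tΔX 1.1547 tΔY 2.0000
    t=0.4200 [y] (3,3)
    t=0.7621 [x] (4,3)
    t=1.9168 [x] (5,3) — stop
  → r_3 = 1.9168

ranges = [1.5800, 2.6800, 1.9168]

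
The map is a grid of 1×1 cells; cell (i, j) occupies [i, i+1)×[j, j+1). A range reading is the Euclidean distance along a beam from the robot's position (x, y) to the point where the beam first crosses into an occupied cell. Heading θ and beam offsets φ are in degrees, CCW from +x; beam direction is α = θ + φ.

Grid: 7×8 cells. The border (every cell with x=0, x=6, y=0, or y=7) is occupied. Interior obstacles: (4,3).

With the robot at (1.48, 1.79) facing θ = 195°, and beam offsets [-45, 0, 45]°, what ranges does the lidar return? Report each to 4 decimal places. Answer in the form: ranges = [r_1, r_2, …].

beam 1: φ=-45°, α=150°
  dir = (cos 150°, sin 150°) = (-0.8660, 0.5000); from cell (1,1)
  next x-line at t=0.5543, next y-line at t=0.4200; Δt_x=1.1547, Δt_y=2.0000
    y: enter (1,2) at t=0.4200
    x: enter (0,2) at t=0.5543 ← occupied
  → r_1 = 0.5543
beam 2: φ=0°, α=195°
  dir = (cos 195°, sin 195°) = (-0.9659, -0.2588); from cell (1,1)
  next x-line at t=0.4969, next y-line at t=3.0523; Δt_x=1.0353, Δt_y=3.8637
    x: enter (0,1) at t=0.4969 ← occupied
  → r_2 = 0.4969
beam 3: φ=45°, α=240°
  dir = (cos 240°, sin 240°) = (-0.5000, -0.8660); from cell (1,1)
  next x-line at t=0.9600, next y-line at t=0.9122; Δt_x=2.0000, Δt_y=1.1547
    y: enter (1,0) at t=0.9122 ← occupied
  → r_3 = 0.9122

ranges = [0.5543, 0.4969, 0.9122]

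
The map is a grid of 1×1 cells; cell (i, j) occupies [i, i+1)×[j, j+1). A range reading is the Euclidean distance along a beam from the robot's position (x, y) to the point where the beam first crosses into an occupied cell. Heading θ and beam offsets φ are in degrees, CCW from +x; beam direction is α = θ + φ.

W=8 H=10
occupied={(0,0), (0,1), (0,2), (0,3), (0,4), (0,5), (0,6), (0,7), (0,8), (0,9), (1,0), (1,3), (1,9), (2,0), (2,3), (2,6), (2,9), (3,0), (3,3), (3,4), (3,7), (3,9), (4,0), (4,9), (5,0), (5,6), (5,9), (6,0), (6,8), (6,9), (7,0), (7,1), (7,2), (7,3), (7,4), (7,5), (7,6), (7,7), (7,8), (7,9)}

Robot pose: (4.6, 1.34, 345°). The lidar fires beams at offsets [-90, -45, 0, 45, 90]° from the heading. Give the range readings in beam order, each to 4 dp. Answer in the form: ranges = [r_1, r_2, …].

ranges = [0.3520, 0.3926, 1.3137, 2.7713, 4.8244]

beam 1: φ=-90°, α=255°
  direction (-0.2588, -0.9659); cell (4,1); t to first gridline: x 2.3182, y 0.3520 (then +3.8637 / +1.0353)
    (4,0) via y @ 0.3520  # hit
  → r_1 = 0.3520
beam 2: φ=-45°, α=300°
  direction (0.5000, -0.8660); cell (4,1); t to first gridline: x 0.8000, y 0.3926 (then +2.0000 / +1.1547)
    (4,0) via y @ 0.3926  # hit
  → r_2 = 0.3926
beam 3: φ=0°, α=345°
  direction (0.9659, -0.2588); cell (4,1); t to first gridline: x 0.4141, y 1.3137 (then +1.0353 / +3.8637)
    (5,1) via x @ 0.4141
    (5,0) via y @ 1.3137  # hit
  → r_3 = 1.3137
beam 4: φ=45°, α=30°
  direction (0.8660, 0.5000); cell (4,1); t to first gridline: x 0.4619, y 1.3200 (then +1.1547 / +2.0000)
    (5,1) via x @ 0.4619
    (5,2) via y @ 1.3200
    (6,2) via x @ 1.6166
    (7,2) via x @ 2.7713  # hit
  → r_4 = 2.7713
beam 5: φ=90°, α=75°
  direction (0.2588, 0.9659); cell (4,1); t to first gridline: x 1.5455, y 0.6833 (then +3.8637 / +1.0353)
    (4,2) via y @ 0.6833
    (5,2) via x @ 1.5455
    (5,3) via y @ 1.7186
    (5,4) via y @ 2.7538
    (5,5) via y @ 3.7891
    (5,6) via y @ 4.8244  # hit
  → r_5 = 4.8244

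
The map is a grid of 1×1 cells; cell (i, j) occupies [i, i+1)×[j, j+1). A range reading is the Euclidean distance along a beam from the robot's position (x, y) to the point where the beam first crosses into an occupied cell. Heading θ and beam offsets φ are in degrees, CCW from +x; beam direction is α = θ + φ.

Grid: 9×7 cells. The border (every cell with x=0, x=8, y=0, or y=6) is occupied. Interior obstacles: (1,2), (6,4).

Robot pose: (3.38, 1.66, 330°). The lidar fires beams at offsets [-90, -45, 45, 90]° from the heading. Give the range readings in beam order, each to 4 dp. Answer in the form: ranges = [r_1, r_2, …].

ranges = [0.7621, 0.6833, 4.7830, 5.0114]

beam 1: φ=-90°, α=240°
  direction (-0.5000, -0.8660); cell (3,1); t to first gridline: x 0.7600, y 0.7621 (then +2.0000 / +1.1547)
    (2,1) via x @ 0.7600
    (2,0) via y @ 0.7621  # hit
  → r_1 = 0.7621
beam 2: φ=-45°, α=285°
  direction (0.2588, -0.9659); cell (3,1); t to first gridline: x 2.3955, y 0.6833 (then +3.8637 / +1.0353)
    (3,0) via y @ 0.6833  # hit
  → r_2 = 0.6833
beam 3: φ=45°, α=15°
  direction (0.9659, 0.2588); cell (3,1); t to first gridline: x 0.6419, y 1.3137 (then +1.0353 / +3.8637)
    (4,1) via x @ 0.6419
    (4,2) via y @ 1.3137
    (5,2) via x @ 1.6771
    (6,2) via x @ 2.7124
    (7,2) via x @ 3.7477
    (8,2) via x @ 4.7830  # hit
  → r_3 = 4.7830
beam 4: φ=90°, α=60°
  direction (0.5000, 0.8660); cell (3,1); t to first gridline: x 1.2400, y 0.3926 (then +2.0000 / +1.1547)
    (3,2) via y @ 0.3926
    (4,2) via x @ 1.2400
    (4,3) via y @ 1.5473
    (4,4) via y @ 2.7020
    (5,4) via x @ 3.2400
    (5,5) via y @ 3.8567
    (5,6) via y @ 5.0114  # hit
  → r_4 = 5.0114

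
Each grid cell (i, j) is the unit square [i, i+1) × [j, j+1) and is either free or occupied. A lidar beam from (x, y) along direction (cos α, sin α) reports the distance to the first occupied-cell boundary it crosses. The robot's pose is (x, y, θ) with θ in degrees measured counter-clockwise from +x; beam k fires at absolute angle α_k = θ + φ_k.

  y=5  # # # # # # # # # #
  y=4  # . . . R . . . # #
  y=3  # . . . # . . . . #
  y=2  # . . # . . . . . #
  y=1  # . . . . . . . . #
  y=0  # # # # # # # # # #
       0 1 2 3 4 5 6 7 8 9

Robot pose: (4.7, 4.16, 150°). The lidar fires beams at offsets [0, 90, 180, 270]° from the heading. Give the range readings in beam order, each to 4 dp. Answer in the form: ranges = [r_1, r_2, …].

beam 1: φ=0°, α=150°
  d=(-0.8660,0.5000)  start (4,4)  tX=0.8083 tY=1.6800  stride 1/|dx|=1.1547 1/|dy|=2.0000
    cross x-line → (3,4), t=0.8083
    cross y-line → (3,5), t=1.6800 (wall)
  → r_1 = 1.6800
beam 2: φ=90°, α=240°
  d=(-0.5000,-0.8660)  start (4,4)  tX=1.4000 tY=0.1848  stride 1/|dx|=2.0000 1/|dy|=1.1547
    cross y-line → (4,3), t=0.1848 (wall)
  → r_2 = 0.1848
beam 3: φ=180°, α=330°
  d=(0.8660,-0.5000)  start (4,4)  tX=0.3464 tY=0.3200  stride 1/|dx|=1.1547 1/|dy|=2.0000
    cross y-line → (4,3), t=0.3200 (wall)
  → r_3 = 0.3200
beam 4: φ=270°, α=60°
  d=(0.5000,0.8660)  start (4,4)  tX=0.6000 tY=0.9699  stride 1/|dx|=2.0000 1/|dy|=1.1547
    cross x-line → (5,4), t=0.6000
    cross y-line → (5,5), t=0.9699 (wall)
  → r_4 = 0.9699

ranges = [1.6800, 0.1848, 0.3200, 0.9699]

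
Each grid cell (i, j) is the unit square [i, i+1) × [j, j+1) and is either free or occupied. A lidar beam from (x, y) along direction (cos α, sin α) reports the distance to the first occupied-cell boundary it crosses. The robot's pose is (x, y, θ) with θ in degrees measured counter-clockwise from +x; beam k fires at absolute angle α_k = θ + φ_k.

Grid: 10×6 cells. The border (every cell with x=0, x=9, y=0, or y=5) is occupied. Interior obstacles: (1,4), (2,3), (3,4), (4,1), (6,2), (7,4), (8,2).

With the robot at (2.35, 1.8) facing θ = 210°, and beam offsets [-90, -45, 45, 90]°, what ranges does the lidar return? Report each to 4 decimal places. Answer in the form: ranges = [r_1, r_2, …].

beam 1: φ=-90°, α=120°
  direction (-0.5000, 0.8660); cell (2,1); t to first gridline: x 0.7000, y 0.2309 (then +2.0000 / +1.1547)
    (2,2) via y @ 0.2309
    (1,2) via x @ 0.7000
    (1,3) via y @ 1.3856
    (1,4) via y @ 2.5403  # hit
  → r_1 = 2.5403
beam 2: φ=-45°, α=165°
  direction (-0.9659, 0.2588); cell (2,1); t to first gridline: x 0.3623, y 0.7727 (then +1.0353 / +3.8637)
    (1,1) via x @ 0.3623
    (1,2) via y @ 0.7727
    (0,2) via x @ 1.3976  # hit
  → r_2 = 1.3976
beam 3: φ=45°, α=255°
  direction (-0.2588, -0.9659); cell (2,1); t to first gridline: x 1.3523, y 0.8282 (then +3.8637 / +1.0353)
    (2,0) via y @ 0.8282  # hit
  → r_3 = 0.8282
beam 4: φ=90°, α=300°
  direction (0.5000, -0.8660); cell (2,1); t to first gridline: x 1.3000, y 0.9238 (then +2.0000 / +1.1547)
    (2,0) via y @ 0.9238  # hit
  → r_4 = 0.9238

ranges = [2.5403, 1.3976, 0.8282, 0.9238]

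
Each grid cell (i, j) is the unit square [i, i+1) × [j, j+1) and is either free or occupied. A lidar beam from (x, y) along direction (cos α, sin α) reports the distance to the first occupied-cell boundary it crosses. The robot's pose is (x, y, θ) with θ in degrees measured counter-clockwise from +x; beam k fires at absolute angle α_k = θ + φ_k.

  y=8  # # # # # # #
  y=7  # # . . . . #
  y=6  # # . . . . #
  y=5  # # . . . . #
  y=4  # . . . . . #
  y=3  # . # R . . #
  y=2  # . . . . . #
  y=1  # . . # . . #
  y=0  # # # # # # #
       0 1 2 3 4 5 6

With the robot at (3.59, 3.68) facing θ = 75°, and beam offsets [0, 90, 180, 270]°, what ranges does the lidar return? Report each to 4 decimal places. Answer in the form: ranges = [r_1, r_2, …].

ranges = [4.4724, 0.6108, 1.7393, 2.4950]

beam 1: φ=0°, α=75°
  cosα=0.2588 sinα=0.9659 | (3,3) | tMaxX 1.5841 tMaxY 0.3313 | tΔX 3.8637 tΔY 1.0353
    t=0.3313 [y] (3,4)
    t=1.3666 [y] (3,5)
    t=1.5841 [x] (4,5)
    t=2.4018 [y] (4,6)
    t=3.4371 [y] (4,7)
    t=4.4724 [y] (4,8) — stop
  → r_1 = 4.4724
beam 2: φ=90°, α=165°
  cosα=-0.9659 sinα=0.2588 | (3,3) | tMaxX 0.6108 tMaxY 1.2364 | tΔX 1.0353 tΔY 3.8637
    t=0.6108 [x] (2,3) — stop
  → r_2 = 0.6108
beam 3: φ=180°, α=255°
  cosα=-0.2588 sinα=-0.9659 | (3,3) | tMaxX 2.2796 tMaxY 0.7040 | tΔX 3.8637 tΔY 1.0353
    t=0.7040 [y] (3,2)
    t=1.7393 [y] (3,1) — stop
  → r_3 = 1.7393
beam 4: φ=270°, α=345°
  cosα=0.9659 sinα=-0.2588 | (3,3) | tMaxX 0.4245 tMaxY 2.6273 | tΔX 1.0353 tΔY 3.8637
    t=0.4245 [x] (4,3)
    t=1.4597 [x] (5,3)
    t=2.4950 [x] (6,3) — stop
  → r_4 = 2.4950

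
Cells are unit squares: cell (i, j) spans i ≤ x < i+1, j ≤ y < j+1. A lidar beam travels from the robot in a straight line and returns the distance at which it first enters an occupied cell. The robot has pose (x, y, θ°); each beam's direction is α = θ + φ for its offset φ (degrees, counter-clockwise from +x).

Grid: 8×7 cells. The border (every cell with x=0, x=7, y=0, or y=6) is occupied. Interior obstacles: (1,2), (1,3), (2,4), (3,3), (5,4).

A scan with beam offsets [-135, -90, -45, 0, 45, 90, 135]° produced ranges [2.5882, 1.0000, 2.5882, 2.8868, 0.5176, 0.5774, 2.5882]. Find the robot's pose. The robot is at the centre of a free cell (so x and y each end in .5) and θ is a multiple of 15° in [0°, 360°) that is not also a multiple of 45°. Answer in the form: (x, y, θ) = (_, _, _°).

(x, y, θ) = (4.5, 3.5, 120°)

Enumerate (i+0.5, j+0.5, θ) over the 25 free cells and 16 admissible headings. For each, cast all 7 beams and compare to the given ranges.
  (1.5, 1.5, 15°): beam 1 = 0.5774 ≠ 2.5882 ✗
  (4.5, 1.5, 165°): beam 1 = 2.8868 ≠ 2.5882 ✗
  (1.5, 5.5, 330°): beam 1 = 0.5176 ≠ 2.5882 ✗
  …
  (4.5, 3.5, 120°): r_1=2.5882, r_2=1.0000, r_3=2.5882, r_4=2.8868, r_5=0.5176, r_6=0.5774, r_7=2.5882 — all match ✓
Unique over the lattice → pose = (4.5, 3.5, 120°).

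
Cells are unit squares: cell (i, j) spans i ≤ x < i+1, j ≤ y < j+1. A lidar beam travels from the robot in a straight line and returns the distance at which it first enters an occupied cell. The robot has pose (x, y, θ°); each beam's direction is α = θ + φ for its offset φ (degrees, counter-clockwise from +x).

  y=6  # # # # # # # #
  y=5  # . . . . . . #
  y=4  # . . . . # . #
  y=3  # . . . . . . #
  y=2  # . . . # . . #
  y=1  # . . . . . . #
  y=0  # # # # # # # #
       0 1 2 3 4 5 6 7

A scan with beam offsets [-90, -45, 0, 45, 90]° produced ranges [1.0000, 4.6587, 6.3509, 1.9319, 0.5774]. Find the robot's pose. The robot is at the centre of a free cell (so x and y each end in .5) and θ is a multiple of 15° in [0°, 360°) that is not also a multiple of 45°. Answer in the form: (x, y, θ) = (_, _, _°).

Enumerate (i+0.5, j+0.5, θ) over the 28 free cells and 16 admissible headings. For each, cast all 5 beams and compare to the given ranges.
  (2.5, 2.5, 300°): beam 1 = 1.7321 ≠ 1.0000 ✗
  (6.5, 4.5, 165°): beam 1 = 1.5529 ≠ 1.0000 ✗
  (2.5, 2.5, 345°): beam 1 = 1.5529 ≠ 1.0000 ✗
  …
  (1.5, 5.5, 330°): r_1=1.0000, r_2=4.6587, r_3=6.3509, r_4=1.9319, r_5=0.5774 — all match ✓
Only this pose fits every beam.

(x, y, θ) = (1.5, 5.5, 330°)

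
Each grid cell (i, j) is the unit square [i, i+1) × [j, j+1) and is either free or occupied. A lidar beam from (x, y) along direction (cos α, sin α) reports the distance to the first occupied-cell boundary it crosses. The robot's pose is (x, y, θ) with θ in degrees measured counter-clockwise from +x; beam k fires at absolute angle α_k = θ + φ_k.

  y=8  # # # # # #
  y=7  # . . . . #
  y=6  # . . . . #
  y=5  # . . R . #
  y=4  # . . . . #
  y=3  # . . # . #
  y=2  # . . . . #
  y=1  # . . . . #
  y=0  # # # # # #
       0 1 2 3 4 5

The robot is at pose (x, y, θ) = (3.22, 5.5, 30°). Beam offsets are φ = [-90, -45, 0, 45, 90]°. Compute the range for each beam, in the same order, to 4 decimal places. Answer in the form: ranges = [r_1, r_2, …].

ranges = [3.5600, 1.8428, 2.0554, 2.5882, 2.8868]

beam 1: φ=-90°, α=300°
  cosα=0.5000 sinα=-0.8660 | (3,5) | tMaxX 1.5600 tMaxY 0.5774 | tΔX 2.0000 tΔY 1.1547
    t=0.5774 [y] (3,4)
    t=1.5600 [x] (4,4)
    t=1.7321 [y] (4,3)
    t=2.8868 [y] (4,2)
    t=3.5600 [x] (5,2) — stop
  → r_1 = 3.5600
beam 2: φ=-45°, α=345°
  cosα=0.9659 sinα=-0.2588 | (3,5) | tMaxX 0.8075 tMaxY 1.9319 | tΔX 1.0353 tΔY 3.8637
    t=0.8075 [x] (4,5)
    t=1.8428 [x] (5,5) — stop
  → r_2 = 1.8428
beam 3: φ=0°, α=30°
  cosα=0.8660 sinα=0.5000 | (3,5) | tMaxX 0.9007 tMaxY 1.0000 | tΔX 1.1547 tΔY 2.0000
    t=0.9007 [x] (4,5)
    t=1.0000 [y] (4,6)
    t=2.0554 [x] (5,6) — stop
  → r_3 = 2.0554
beam 4: φ=45°, α=75°
  cosα=0.2588 sinα=0.9659 | (3,5) | tMaxX 3.0137 tMaxY 0.5176 | tΔX 3.8637 tΔY 1.0353
    t=0.5176 [y] (3,6)
    t=1.5529 [y] (3,7)
    t=2.5882 [y] (3,8) — stop
  → r_4 = 2.5882
beam 5: φ=90°, α=120°
  cosα=-0.5000 sinα=0.8660 | (3,5) | tMaxX 0.4400 tMaxY 0.5774 | tΔX 2.0000 tΔY 1.1547
    t=0.4400 [x] (2,5)
    t=0.5774 [y] (2,6)
    t=1.7321 [y] (2,7)
    t=2.4400 [x] (1,7)
    t=2.8868 [y] (1,8) — stop
  → r_5 = 2.8868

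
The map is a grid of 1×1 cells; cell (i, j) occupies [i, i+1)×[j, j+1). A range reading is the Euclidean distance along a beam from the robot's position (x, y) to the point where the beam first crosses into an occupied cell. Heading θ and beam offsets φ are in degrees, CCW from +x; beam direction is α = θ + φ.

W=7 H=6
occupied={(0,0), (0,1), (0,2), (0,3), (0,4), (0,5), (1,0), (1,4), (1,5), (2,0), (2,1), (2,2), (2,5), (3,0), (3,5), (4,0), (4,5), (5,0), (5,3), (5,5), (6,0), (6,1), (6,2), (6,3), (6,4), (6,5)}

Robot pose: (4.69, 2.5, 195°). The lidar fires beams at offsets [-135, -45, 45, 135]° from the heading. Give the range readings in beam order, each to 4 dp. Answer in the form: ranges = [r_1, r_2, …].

beam 1: φ=-135°, α=60°
  dir = (cos 60°, sin 60°) = (0.5000, 0.8660); from cell (4,2)
  next x-line at t=0.6200, next y-line at t=0.5774; Δt_x=2.0000, Δt_y=1.1547
    y: enter (4,3) at t=0.5774
    x: enter (5,3) at t=0.6200 ← occupied
  → r_1 = 0.6200
beam 2: φ=-45°, α=150°
  dir = (cos 150°, sin 150°) = (-0.8660, 0.5000); from cell (4,2)
  next x-line at t=0.7967, next y-line at t=1.0000; Δt_x=1.1547, Δt_y=2.0000
    x: enter (3,2) at t=0.7967
    y: enter (3,3) at t=1.0000
    x: enter (2,3) at t=1.9514
    y: enter (2,4) at t=3.0000
    x: enter (1,4) at t=3.1061 ← occupied
  → r_2 = 3.1061
beam 3: φ=45°, α=240°
  dir = (cos 240°, sin 240°) = (-0.5000, -0.8660); from cell (4,2)
  next x-line at t=1.3800, next y-line at t=0.5774; Δt_x=2.0000, Δt_y=1.1547
    y: enter (4,1) at t=0.5774
    x: enter (3,1) at t=1.3800
    y: enter (3,0) at t=1.7321 ← occupied
  → r_3 = 1.7321
beam 4: φ=135°, α=330°
  dir = (cos 330°, sin 330°) = (0.8660, -0.5000); from cell (4,2)
  next x-line at t=0.3580, next y-line at t=1.0000; Δt_x=1.1547, Δt_y=2.0000
    x: enter (5,2) at t=0.3580
    y: enter (5,1) at t=1.0000
    x: enter (6,1) at t=1.5127 ← occupied
  → r_4 = 1.5127

ranges = [0.6200, 3.1061, 1.7321, 1.5127]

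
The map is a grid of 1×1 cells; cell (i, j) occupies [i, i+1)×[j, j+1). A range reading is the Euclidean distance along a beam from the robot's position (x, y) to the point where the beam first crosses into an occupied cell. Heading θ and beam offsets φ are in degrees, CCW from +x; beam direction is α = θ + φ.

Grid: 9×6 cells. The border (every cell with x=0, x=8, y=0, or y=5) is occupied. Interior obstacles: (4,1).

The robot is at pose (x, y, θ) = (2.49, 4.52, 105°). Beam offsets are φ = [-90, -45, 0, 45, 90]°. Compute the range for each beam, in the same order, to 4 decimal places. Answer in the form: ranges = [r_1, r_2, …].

beam 1: φ=-90°, α=15°
  d=(0.9659,0.2588)  start (2,4)  tX=0.5280 tY=1.8546  stride 1/|dx|=1.0353 1/|dy|=3.8637
    cross x-line → (3,4), t=0.5280
    cross x-line → (4,4), t=1.5633
    cross y-line → (4,5), t=1.8546 (wall)
  → r_1 = 1.8546
beam 2: φ=-45°, α=60°
  d=(0.5000,0.8660)  start (2,4)  tX=1.0200 tY=0.5543  stride 1/|dx|=2.0000 1/|dy|=1.1547
    cross y-line → (2,5), t=0.5543 (wall)
  → r_2 = 0.5543
beam 3: φ=0°, α=105°
  d=(-0.2588,0.9659)  start (2,4)  tX=1.8932 tY=0.4969  stride 1/|dx|=3.8637 1/|dy|=1.0353
    cross y-line → (2,5), t=0.4969 (wall)
  → r_3 = 0.4969
beam 4: φ=45°, α=150°
  d=(-0.8660,0.5000)  start (2,4)  tX=0.5658 tY=0.9600  stride 1/|dx|=1.1547 1/|dy|=2.0000
    cross x-line → (1,4), t=0.5658
    cross y-line → (1,5), t=0.9600 (wall)
  → r_4 = 0.9600
beam 5: φ=90°, α=195°
  d=(-0.9659,-0.2588)  start (2,4)  tX=0.5073 tY=2.0091  stride 1/|dx|=1.0353 1/|dy|=3.8637
    cross x-line → (1,4), t=0.5073
    cross x-line → (0,4), t=1.5426 (wall)
  → r_5 = 1.5426

ranges = [1.8546, 0.5543, 0.4969, 0.9600, 1.5426]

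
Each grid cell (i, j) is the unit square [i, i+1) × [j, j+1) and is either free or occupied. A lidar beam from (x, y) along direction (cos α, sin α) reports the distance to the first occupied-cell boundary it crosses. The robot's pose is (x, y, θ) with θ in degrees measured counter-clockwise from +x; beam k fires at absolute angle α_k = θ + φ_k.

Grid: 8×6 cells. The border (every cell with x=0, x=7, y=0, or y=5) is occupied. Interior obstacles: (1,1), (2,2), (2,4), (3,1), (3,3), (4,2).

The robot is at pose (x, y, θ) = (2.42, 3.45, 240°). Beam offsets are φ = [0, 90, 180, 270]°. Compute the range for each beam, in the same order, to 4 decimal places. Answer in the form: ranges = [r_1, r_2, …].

ranges = [0.5196, 0.6697, 0.6351, 1.6397]

beam 1: φ=0°, α=240°
  cosα=-0.5000 sinα=-0.8660 | (2,3) | tMaxX 0.8400 tMaxY 0.5196 | tΔX 2.0000 tΔY 1.1547
    t=0.5196 [y] (2,2) — stop
  → r_1 = 0.5196
beam 2: φ=90°, α=330°
  cosα=0.8660 sinα=-0.5000 | (2,3) | tMaxX 0.6697 tMaxY 0.9000 | tΔX 1.1547 tΔY 2.0000
    t=0.6697 [x] (3,3) — stop
  → r_2 = 0.6697
beam 3: φ=180°, α=60°
  cosα=0.5000 sinα=0.8660 | (2,3) | tMaxX 1.1600 tMaxY 0.6351 | tΔX 2.0000 tΔY 1.1547
    t=0.6351 [y] (2,4) — stop
  → r_3 = 0.6351
beam 4: φ=270°, α=150°
  cosα=-0.8660 sinα=0.5000 | (2,3) | tMaxX 0.4850 tMaxY 1.1000 | tΔX 1.1547 tΔY 2.0000
    t=0.4850 [x] (1,3)
    t=1.1000 [y] (1,4)
    t=1.6397 [x] (0,4) — stop
  → r_4 = 1.6397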